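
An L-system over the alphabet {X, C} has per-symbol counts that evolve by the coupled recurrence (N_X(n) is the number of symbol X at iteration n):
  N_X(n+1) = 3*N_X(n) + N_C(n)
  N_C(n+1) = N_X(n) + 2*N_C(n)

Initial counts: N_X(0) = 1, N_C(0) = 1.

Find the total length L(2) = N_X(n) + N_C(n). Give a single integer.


Step 0: N_X=1, N_C=1, L=2
Step 1: N_X=4, N_C=3, L=7
Step 2: N_X=15, N_C=10, L=25

Answer: 25


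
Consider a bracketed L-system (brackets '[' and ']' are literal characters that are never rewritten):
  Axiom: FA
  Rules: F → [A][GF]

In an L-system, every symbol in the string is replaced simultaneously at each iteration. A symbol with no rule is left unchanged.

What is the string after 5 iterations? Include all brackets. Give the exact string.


Answer: [A][G[A][G[A][G[A][G[A][GF]]]]]A

Derivation:
Step 0: FA
Step 1: [A][GF]A
Step 2: [A][G[A][GF]]A
Step 3: [A][G[A][G[A][GF]]]A
Step 4: [A][G[A][G[A][G[A][GF]]]]A
Step 5: [A][G[A][G[A][G[A][G[A][GF]]]]]A


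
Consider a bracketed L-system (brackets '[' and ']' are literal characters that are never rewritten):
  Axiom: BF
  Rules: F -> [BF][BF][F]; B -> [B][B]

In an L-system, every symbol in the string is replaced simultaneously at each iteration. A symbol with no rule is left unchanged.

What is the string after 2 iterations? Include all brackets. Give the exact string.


Answer: [[B][B]][[B][B]][[B][B][BF][BF][F]][[B][B][BF][BF][F]][[BF][BF][F]]

Derivation:
Step 0: BF
Step 1: [B][B][BF][BF][F]
Step 2: [[B][B]][[B][B]][[B][B][BF][BF][F]][[B][B][BF][BF][F]][[BF][BF][F]]


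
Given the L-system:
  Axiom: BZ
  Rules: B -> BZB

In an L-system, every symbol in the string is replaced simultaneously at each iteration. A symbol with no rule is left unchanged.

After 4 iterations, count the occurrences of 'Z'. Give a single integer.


Answer: 16

Derivation:
Step 0: BZ  (1 'Z')
Step 1: BZBZ  (2 'Z')
Step 2: BZBZBZBZ  (4 'Z')
Step 3: BZBZBZBZBZBZBZBZ  (8 'Z')
Step 4: BZBZBZBZBZBZBZBZBZBZBZBZBZBZBZBZ  (16 'Z')


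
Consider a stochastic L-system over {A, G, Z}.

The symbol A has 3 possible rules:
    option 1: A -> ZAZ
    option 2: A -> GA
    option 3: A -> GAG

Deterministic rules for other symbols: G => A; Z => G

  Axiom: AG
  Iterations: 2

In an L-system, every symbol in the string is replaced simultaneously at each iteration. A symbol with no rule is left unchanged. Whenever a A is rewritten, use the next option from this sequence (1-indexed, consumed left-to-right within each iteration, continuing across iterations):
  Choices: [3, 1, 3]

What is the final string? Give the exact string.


Answer: AZAZAGAG

Derivation:
Step 0: AG
Step 1: GAGA  (used choices [3])
Step 2: AZAZAGAG  (used choices [1, 3])


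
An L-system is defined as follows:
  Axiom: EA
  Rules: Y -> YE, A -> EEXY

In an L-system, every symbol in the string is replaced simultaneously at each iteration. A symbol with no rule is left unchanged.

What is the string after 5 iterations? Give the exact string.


Answer: EEEXYEEEE

Derivation:
Step 0: EA
Step 1: EEEXY
Step 2: EEEXYE
Step 3: EEEXYEE
Step 4: EEEXYEEE
Step 5: EEEXYEEEE


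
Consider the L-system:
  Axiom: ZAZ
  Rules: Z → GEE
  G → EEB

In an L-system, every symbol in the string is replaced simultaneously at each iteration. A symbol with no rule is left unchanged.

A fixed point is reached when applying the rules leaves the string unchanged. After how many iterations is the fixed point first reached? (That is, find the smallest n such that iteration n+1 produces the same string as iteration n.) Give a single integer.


Step 0: ZAZ
Step 1: GEEAGEE
Step 2: EEBEEAEEBEE
Step 3: EEBEEAEEBEE  (unchanged — fixed point at step 2)

Answer: 2


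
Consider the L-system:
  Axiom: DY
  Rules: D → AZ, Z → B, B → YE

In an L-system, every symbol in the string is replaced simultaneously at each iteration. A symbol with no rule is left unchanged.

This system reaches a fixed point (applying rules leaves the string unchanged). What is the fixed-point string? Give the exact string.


Answer: AYEY

Derivation:
Step 0: DY
Step 1: AZY
Step 2: ABY
Step 3: AYEY
Step 4: AYEY  (unchanged — fixed point at step 3)


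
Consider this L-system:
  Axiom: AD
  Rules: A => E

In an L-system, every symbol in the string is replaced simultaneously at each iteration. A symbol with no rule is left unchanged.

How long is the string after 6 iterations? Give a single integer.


Step 0: length = 2
Step 1: length = 2
Step 2: length = 2
Step 3: length = 2
Step 4: length = 2
Step 5: length = 2
Step 6: length = 2

Answer: 2


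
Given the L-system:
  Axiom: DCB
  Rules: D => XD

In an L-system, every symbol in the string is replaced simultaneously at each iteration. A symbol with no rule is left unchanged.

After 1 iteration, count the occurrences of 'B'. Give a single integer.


Answer: 1

Derivation:
Step 0: DCB  (1 'B')
Step 1: XDCB  (1 'B')


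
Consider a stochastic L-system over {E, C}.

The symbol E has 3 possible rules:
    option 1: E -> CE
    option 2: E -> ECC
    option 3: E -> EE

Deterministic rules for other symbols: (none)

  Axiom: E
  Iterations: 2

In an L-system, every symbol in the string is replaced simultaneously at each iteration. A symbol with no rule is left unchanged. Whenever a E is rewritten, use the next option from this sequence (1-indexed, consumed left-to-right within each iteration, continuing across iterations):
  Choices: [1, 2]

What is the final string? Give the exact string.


Step 0: E
Step 1: CE  (used choices [1])
Step 2: CECC  (used choices [2])

Answer: CECC


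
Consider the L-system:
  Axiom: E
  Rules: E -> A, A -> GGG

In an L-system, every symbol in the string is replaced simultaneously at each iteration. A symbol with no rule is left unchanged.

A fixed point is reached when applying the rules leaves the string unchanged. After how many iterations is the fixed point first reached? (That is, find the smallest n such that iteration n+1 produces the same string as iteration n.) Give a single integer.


Answer: 2

Derivation:
Step 0: E
Step 1: A
Step 2: GGG
Step 3: GGG  (unchanged — fixed point at step 2)


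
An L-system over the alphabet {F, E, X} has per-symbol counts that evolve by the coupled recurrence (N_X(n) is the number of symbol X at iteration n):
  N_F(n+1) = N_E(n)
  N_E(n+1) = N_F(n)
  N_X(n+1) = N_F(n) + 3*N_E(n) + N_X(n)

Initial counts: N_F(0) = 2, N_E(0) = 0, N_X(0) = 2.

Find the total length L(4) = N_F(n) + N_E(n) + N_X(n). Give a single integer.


Step 0: N_F=2, N_E=0, N_X=2, L=4
Step 1: N_F=0, N_E=2, N_X=4, L=6
Step 2: N_F=2, N_E=0, N_X=10, L=12
Step 3: N_F=0, N_E=2, N_X=12, L=14
Step 4: N_F=2, N_E=0, N_X=18, L=20

Answer: 20


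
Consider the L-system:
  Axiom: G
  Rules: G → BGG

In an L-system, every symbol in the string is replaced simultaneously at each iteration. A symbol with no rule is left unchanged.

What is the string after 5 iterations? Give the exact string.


Step 0: G
Step 1: BGG
Step 2: BBGGBGG
Step 3: BBBGGBGGBBGGBGG
Step 4: BBBBGGBGGBBGGBGGBBBGGBGGBBGGBGG
Step 5: BBBBBGGBGGBBGGBGGBBBGGBGGBBGGBGGBBBBGGBGGBBGGBGGBBBGGBGGBBGGBGG

Answer: BBBBBGGBGGBBGGBGGBBBGGBGGBBGGBGGBBBBGGBGGBBGGBGGBBBGGBGGBBGGBGG


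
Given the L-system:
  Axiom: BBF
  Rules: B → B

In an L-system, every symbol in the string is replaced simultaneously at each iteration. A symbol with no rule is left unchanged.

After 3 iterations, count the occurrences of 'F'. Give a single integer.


Answer: 1

Derivation:
Step 0: BBF  (1 'F')
Step 1: BBF  (1 'F')
Step 2: BBF  (1 'F')
Step 3: BBF  (1 'F')


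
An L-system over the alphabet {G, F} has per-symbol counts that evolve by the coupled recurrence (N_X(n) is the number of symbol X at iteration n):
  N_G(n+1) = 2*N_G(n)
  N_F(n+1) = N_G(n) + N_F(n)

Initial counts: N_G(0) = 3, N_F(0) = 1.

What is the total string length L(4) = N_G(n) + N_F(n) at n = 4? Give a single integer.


Answer: 94

Derivation:
Step 0: N_G=3, N_F=1, L=4
Step 1: N_G=6, N_F=4, L=10
Step 2: N_G=12, N_F=10, L=22
Step 3: N_G=24, N_F=22, L=46
Step 4: N_G=48, N_F=46, L=94


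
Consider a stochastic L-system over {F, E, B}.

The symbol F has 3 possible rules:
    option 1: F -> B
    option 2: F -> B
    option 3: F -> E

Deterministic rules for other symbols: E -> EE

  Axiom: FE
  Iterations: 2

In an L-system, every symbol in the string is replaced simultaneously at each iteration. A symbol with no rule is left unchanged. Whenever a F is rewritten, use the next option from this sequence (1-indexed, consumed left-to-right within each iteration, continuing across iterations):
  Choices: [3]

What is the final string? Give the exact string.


Step 0: FE
Step 1: EEE  (used choices [3])
Step 2: EEEEEE  (used choices [])

Answer: EEEEEE


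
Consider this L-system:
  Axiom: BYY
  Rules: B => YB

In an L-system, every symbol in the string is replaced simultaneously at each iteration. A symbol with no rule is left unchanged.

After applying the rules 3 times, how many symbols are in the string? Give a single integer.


Answer: 6

Derivation:
Step 0: length = 3
Step 1: length = 4
Step 2: length = 5
Step 3: length = 6


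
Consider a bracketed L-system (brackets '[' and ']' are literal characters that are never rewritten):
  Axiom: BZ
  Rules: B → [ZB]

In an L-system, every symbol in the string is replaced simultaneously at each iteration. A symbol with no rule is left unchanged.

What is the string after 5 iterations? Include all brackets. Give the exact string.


Step 0: BZ
Step 1: [ZB]Z
Step 2: [Z[ZB]]Z
Step 3: [Z[Z[ZB]]]Z
Step 4: [Z[Z[Z[ZB]]]]Z
Step 5: [Z[Z[Z[Z[ZB]]]]]Z

Answer: [Z[Z[Z[Z[ZB]]]]]Z


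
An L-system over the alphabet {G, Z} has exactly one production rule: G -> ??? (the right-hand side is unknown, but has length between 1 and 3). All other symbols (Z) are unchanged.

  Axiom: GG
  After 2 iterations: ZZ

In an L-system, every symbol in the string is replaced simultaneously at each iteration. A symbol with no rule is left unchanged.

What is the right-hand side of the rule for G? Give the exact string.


Trying G -> Z:
  Step 0: GG
  Step 1: ZZ
  Step 2: ZZ
Matches the given result.

Answer: Z


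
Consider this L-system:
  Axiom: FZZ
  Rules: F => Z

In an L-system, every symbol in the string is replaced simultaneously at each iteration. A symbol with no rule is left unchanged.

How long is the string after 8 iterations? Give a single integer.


Answer: 3

Derivation:
Step 0: length = 3
Step 1: length = 3
Step 2: length = 3
Step 3: length = 3
Step 4: length = 3
Step 5: length = 3
Step 6: length = 3
Step 7: length = 3
Step 8: length = 3


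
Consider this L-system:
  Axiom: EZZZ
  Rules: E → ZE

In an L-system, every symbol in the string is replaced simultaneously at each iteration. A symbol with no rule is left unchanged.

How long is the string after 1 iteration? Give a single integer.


Step 0: length = 4
Step 1: length = 5

Answer: 5


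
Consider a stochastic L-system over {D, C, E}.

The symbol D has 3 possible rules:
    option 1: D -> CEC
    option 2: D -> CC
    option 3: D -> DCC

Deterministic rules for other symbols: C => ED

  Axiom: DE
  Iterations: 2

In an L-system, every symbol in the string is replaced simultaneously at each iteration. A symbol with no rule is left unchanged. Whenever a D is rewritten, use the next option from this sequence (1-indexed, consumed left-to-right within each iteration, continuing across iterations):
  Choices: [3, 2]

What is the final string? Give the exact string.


Answer: CCEDEDE

Derivation:
Step 0: DE
Step 1: DCCE  (used choices [3])
Step 2: CCEDEDE  (used choices [2])


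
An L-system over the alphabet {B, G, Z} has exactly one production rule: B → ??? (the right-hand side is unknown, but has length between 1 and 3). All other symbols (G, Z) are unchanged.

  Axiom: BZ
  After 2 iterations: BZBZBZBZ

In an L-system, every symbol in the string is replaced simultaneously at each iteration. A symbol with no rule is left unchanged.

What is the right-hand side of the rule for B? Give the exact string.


Trying B → BZB:
  Step 0: BZ
  Step 1: BZBZ
  Step 2: BZBZBZBZ
Matches the given result.

Answer: BZB


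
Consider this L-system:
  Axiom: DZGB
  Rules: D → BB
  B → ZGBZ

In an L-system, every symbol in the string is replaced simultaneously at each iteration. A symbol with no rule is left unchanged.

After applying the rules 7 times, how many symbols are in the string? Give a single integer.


Step 0: length = 4
Step 1: length = 8
Step 2: length = 17
Step 3: length = 26
Step 4: length = 35
Step 5: length = 44
Step 6: length = 53
Step 7: length = 62

Answer: 62


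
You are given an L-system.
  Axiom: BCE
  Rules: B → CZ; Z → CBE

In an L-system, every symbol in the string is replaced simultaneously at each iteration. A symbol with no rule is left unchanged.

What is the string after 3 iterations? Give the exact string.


Answer: CCCZECE

Derivation:
Step 0: BCE
Step 1: CZCE
Step 2: CCBECE
Step 3: CCCZECE


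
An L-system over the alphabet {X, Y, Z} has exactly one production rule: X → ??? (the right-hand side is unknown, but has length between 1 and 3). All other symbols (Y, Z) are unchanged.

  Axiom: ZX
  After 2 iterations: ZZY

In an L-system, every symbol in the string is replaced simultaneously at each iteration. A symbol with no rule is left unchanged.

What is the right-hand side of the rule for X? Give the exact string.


Trying X → ZY:
  Step 0: ZX
  Step 1: ZZY
  Step 2: ZZY
Matches the given result.

Answer: ZY


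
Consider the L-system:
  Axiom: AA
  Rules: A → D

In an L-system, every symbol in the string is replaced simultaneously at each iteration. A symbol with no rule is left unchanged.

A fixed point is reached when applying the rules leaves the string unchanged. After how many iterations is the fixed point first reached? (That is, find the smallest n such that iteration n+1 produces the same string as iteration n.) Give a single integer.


Answer: 1

Derivation:
Step 0: AA
Step 1: DD
Step 2: DD  (unchanged — fixed point at step 1)


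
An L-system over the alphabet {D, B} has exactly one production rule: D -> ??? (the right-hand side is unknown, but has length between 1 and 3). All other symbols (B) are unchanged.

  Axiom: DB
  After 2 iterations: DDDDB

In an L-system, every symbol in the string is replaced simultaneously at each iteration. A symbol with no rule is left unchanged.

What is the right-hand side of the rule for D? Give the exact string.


Answer: DD

Derivation:
Trying D -> DD:
  Step 0: DB
  Step 1: DDB
  Step 2: DDDDB
Matches the given result.


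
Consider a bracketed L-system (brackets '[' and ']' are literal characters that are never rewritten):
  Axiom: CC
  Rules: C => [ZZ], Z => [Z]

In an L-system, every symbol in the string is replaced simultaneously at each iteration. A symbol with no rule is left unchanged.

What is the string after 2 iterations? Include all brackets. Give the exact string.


Answer: [[Z][Z]][[Z][Z]]

Derivation:
Step 0: CC
Step 1: [ZZ][ZZ]
Step 2: [[Z][Z]][[Z][Z]]


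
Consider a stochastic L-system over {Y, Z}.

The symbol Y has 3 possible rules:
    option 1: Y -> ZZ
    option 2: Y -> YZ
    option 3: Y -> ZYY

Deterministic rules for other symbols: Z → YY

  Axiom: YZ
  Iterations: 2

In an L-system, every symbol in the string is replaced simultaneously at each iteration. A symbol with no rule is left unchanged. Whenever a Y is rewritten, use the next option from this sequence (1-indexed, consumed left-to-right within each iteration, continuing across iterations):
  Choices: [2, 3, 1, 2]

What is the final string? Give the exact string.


Step 0: YZ
Step 1: YZYY  (used choices [2])
Step 2: ZYYYYZZYZ  (used choices [3, 1, 2])

Answer: ZYYYYZZYZ


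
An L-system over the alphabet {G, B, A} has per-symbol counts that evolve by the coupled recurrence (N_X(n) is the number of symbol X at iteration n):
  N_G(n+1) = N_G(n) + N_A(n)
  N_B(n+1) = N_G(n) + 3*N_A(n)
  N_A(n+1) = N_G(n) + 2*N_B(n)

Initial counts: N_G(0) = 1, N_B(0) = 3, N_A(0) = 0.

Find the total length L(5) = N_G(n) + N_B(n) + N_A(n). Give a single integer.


Answer: 703

Derivation:
Step 0: N_G=1, N_B=3, N_A=0, L=4
Step 1: N_G=1, N_B=1, N_A=7, L=9
Step 2: N_G=8, N_B=22, N_A=3, L=33
Step 3: N_G=11, N_B=17, N_A=52, L=80
Step 4: N_G=63, N_B=167, N_A=45, L=275
Step 5: N_G=108, N_B=198, N_A=397, L=703


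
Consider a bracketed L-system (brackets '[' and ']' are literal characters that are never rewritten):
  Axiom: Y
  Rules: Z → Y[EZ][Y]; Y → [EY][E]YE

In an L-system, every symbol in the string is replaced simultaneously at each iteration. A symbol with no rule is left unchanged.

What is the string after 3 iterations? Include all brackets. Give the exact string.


Step 0: Y
Step 1: [EY][E]YE
Step 2: [E[EY][E]YE][E][EY][E]YEE
Step 3: [E[E[EY][E]YE][E][EY][E]YEE][E][E[EY][E]YE][E][EY][E]YEEE

Answer: [E[E[EY][E]YE][E][EY][E]YEE][E][E[EY][E]YE][E][EY][E]YEEE


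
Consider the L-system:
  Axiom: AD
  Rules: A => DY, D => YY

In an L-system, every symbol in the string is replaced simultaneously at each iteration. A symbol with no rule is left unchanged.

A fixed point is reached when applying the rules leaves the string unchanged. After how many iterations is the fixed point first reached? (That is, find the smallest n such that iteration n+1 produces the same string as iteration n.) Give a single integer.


Answer: 2

Derivation:
Step 0: AD
Step 1: DYYY
Step 2: YYYYY
Step 3: YYYYY  (unchanged — fixed point at step 2)


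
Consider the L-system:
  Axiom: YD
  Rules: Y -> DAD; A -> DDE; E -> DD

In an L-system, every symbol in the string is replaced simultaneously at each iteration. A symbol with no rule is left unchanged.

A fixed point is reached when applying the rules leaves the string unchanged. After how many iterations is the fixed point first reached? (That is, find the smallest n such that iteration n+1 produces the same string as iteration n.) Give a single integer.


Step 0: YD
Step 1: DADD
Step 2: DDDEDD
Step 3: DDDDDDD
Step 4: DDDDDDD  (unchanged — fixed point at step 3)

Answer: 3


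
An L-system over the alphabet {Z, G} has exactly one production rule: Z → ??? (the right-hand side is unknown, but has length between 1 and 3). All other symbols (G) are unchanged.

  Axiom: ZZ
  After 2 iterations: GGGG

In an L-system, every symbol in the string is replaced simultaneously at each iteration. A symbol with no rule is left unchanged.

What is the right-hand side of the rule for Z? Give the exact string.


Trying Z → GG:
  Step 0: ZZ
  Step 1: GGGG
  Step 2: GGGG
Matches the given result.

Answer: GG


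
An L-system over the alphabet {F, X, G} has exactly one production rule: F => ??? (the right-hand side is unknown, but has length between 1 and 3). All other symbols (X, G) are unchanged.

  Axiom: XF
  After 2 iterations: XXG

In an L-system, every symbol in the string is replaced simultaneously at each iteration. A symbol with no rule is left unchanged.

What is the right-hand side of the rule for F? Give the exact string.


Trying F => XG:
  Step 0: XF
  Step 1: XXG
  Step 2: XXG
Matches the given result.

Answer: XG


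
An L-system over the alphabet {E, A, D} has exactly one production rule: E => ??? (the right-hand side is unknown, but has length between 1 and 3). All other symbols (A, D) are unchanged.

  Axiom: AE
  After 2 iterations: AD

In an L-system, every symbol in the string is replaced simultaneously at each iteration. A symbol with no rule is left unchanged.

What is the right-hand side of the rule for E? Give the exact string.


Answer: D

Derivation:
Trying E => D:
  Step 0: AE
  Step 1: AD
  Step 2: AD
Matches the given result.


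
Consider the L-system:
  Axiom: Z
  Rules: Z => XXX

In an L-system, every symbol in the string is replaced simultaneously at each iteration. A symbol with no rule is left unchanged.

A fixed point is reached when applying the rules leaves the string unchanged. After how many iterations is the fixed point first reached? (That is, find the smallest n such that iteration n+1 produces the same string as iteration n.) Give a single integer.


Step 0: Z
Step 1: XXX
Step 2: XXX  (unchanged — fixed point at step 1)

Answer: 1


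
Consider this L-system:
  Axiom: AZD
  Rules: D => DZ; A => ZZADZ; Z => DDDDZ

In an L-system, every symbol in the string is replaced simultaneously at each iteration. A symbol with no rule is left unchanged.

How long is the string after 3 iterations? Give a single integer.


Step 0: length = 3
Step 1: length = 12
Step 2: length = 42
Step 3: length = 129

Answer: 129


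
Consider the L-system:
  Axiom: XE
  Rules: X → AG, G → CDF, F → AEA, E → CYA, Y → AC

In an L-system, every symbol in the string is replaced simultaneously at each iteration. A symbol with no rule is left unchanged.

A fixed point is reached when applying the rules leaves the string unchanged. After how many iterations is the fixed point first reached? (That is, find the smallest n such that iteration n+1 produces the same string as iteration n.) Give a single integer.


Answer: 5

Derivation:
Step 0: XE
Step 1: AGCYA
Step 2: ACDFCACA
Step 3: ACDAEACACA
Step 4: ACDACYAACACA
Step 5: ACDACACAACACA
Step 6: ACDACACAACACA  (unchanged — fixed point at step 5)


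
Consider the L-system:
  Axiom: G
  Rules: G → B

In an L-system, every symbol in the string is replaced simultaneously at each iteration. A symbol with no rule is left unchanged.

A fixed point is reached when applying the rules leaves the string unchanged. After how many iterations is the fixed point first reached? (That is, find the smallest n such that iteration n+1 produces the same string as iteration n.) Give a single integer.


Step 0: G
Step 1: B
Step 2: B  (unchanged — fixed point at step 1)

Answer: 1


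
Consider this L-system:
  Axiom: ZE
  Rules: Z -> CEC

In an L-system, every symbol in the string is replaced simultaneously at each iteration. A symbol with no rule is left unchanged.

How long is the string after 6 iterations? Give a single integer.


Step 0: length = 2
Step 1: length = 4
Step 2: length = 4
Step 3: length = 4
Step 4: length = 4
Step 5: length = 4
Step 6: length = 4

Answer: 4


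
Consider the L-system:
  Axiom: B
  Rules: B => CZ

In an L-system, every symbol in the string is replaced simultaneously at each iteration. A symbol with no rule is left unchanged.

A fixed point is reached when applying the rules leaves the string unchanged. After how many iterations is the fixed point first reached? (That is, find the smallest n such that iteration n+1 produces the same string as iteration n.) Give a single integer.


Answer: 1

Derivation:
Step 0: B
Step 1: CZ
Step 2: CZ  (unchanged — fixed point at step 1)


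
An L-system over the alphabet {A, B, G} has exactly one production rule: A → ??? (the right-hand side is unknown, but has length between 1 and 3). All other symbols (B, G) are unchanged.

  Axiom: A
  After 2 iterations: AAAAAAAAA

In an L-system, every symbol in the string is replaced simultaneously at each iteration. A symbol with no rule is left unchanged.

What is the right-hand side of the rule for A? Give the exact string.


Answer: AAA

Derivation:
Trying A → AAA:
  Step 0: A
  Step 1: AAA
  Step 2: AAAAAAAAA
Matches the given result.


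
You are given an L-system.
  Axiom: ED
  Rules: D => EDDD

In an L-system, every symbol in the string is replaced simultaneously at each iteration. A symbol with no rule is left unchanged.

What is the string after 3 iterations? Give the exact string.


Step 0: ED
Step 1: EEDDD
Step 2: EEEDDDEDDDEDDD
Step 3: EEEEDDDEDDDEDDDEEDDDEDDDEDDDEEDDDEDDDEDDD

Answer: EEEEDDDEDDDEDDDEEDDDEDDDEDDDEEDDDEDDDEDDD


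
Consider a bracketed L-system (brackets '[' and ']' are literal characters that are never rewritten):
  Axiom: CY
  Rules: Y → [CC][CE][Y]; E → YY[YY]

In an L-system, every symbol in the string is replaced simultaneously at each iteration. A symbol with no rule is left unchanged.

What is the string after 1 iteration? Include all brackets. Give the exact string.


Step 0: CY
Step 1: C[CC][CE][Y]

Answer: C[CC][CE][Y]


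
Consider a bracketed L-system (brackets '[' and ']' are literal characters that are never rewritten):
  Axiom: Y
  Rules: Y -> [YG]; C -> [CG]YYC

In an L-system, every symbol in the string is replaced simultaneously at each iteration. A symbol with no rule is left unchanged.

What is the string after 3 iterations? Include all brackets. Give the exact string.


Answer: [[[YG]G]G]

Derivation:
Step 0: Y
Step 1: [YG]
Step 2: [[YG]G]
Step 3: [[[YG]G]G]


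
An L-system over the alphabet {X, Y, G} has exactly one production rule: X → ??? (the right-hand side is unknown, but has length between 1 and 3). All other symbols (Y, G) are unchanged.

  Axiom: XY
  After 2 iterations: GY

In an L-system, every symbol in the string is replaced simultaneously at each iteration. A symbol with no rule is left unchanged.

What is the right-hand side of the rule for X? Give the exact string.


Answer: G

Derivation:
Trying X → G:
  Step 0: XY
  Step 1: GY
  Step 2: GY
Matches the given result.


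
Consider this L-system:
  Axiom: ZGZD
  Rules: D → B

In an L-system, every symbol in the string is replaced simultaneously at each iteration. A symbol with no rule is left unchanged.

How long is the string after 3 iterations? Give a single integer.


Answer: 4

Derivation:
Step 0: length = 4
Step 1: length = 4
Step 2: length = 4
Step 3: length = 4


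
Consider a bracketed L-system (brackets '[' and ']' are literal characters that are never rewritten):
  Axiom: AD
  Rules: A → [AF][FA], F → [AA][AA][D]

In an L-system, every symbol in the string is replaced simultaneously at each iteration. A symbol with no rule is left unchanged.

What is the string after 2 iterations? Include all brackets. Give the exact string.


Step 0: AD
Step 1: [AF][FA]D
Step 2: [[AF][FA][AA][AA][D]][[AA][AA][D][AF][FA]]D

Answer: [[AF][FA][AA][AA][D]][[AA][AA][D][AF][FA]]D


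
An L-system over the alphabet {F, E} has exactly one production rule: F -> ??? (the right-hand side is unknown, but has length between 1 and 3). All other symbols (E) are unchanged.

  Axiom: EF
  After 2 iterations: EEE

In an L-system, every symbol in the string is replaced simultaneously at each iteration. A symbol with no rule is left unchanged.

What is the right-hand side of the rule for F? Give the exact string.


Trying F -> EE:
  Step 0: EF
  Step 1: EEE
  Step 2: EEE
Matches the given result.

Answer: EE


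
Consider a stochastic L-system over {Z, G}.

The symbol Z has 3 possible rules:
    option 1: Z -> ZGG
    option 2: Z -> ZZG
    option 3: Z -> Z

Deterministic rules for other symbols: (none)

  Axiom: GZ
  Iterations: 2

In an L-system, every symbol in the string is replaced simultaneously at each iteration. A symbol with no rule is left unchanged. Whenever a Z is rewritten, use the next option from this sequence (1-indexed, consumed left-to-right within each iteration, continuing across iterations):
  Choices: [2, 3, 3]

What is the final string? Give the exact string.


Answer: GZZG

Derivation:
Step 0: GZ
Step 1: GZZG  (used choices [2])
Step 2: GZZG  (used choices [3, 3])


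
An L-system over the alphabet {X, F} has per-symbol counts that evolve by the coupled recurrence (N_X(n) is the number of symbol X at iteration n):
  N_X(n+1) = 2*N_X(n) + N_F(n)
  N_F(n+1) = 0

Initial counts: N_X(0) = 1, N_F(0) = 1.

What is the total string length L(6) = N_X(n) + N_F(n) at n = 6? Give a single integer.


Step 0: N_X=1, N_F=1, L=2
Step 1: N_X=3, N_F=0, L=3
Step 2: N_X=6, N_F=0, L=6
Step 3: N_X=12, N_F=0, L=12
Step 4: N_X=24, N_F=0, L=24
Step 5: N_X=48, N_F=0, L=48
Step 6: N_X=96, N_F=0, L=96

Answer: 96


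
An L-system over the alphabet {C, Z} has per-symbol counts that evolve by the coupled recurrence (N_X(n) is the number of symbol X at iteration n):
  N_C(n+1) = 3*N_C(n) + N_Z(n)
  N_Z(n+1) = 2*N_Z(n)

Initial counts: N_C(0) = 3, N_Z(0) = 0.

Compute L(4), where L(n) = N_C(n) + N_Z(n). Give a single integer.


Step 0: N_C=3, N_Z=0, L=3
Step 1: N_C=9, N_Z=0, L=9
Step 2: N_C=27, N_Z=0, L=27
Step 3: N_C=81, N_Z=0, L=81
Step 4: N_C=243, N_Z=0, L=243

Answer: 243


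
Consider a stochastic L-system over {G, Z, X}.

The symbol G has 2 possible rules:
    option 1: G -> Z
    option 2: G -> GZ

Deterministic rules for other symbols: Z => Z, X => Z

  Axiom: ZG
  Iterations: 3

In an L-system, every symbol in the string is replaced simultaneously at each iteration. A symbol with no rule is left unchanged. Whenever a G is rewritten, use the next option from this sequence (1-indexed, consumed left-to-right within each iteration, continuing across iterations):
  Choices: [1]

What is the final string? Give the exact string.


Answer: ZZ

Derivation:
Step 0: ZG
Step 1: ZZ  (used choices [1])
Step 2: ZZ  (used choices [])
Step 3: ZZ  (used choices [])


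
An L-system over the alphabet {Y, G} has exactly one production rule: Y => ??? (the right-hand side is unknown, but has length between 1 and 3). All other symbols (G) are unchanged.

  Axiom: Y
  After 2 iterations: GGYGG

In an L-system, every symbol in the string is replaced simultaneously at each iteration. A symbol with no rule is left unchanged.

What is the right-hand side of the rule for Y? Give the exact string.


Trying Y => GYG:
  Step 0: Y
  Step 1: GYG
  Step 2: GGYGG
Matches the given result.

Answer: GYG


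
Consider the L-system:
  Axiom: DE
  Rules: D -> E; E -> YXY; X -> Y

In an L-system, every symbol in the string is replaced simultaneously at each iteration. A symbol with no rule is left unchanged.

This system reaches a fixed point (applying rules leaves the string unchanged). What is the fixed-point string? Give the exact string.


Step 0: DE
Step 1: EYXY
Step 2: YXYYYY
Step 3: YYYYYY
Step 4: YYYYYY  (unchanged — fixed point at step 3)

Answer: YYYYYY


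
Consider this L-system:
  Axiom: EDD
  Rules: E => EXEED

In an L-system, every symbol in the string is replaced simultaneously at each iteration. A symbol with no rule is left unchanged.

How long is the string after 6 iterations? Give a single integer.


Answer: 1459

Derivation:
Step 0: length = 3
Step 1: length = 7
Step 2: length = 19
Step 3: length = 55
Step 4: length = 163
Step 5: length = 487
Step 6: length = 1459


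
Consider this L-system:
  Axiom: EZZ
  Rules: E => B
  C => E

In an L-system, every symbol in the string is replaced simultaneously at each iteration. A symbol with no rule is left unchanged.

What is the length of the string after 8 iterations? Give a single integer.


Answer: 3

Derivation:
Step 0: length = 3
Step 1: length = 3
Step 2: length = 3
Step 3: length = 3
Step 4: length = 3
Step 5: length = 3
Step 6: length = 3
Step 7: length = 3
Step 8: length = 3


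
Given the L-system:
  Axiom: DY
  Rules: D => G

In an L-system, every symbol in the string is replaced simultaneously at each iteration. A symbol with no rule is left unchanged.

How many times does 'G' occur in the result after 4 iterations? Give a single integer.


Step 0: DY  (0 'G')
Step 1: GY  (1 'G')
Step 2: GY  (1 'G')
Step 3: GY  (1 'G')
Step 4: GY  (1 'G')

Answer: 1


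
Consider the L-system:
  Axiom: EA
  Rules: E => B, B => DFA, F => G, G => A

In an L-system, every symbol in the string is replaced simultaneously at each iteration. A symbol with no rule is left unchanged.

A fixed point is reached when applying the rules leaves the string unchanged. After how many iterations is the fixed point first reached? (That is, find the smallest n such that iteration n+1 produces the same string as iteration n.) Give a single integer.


Answer: 4

Derivation:
Step 0: EA
Step 1: BA
Step 2: DFAA
Step 3: DGAA
Step 4: DAAA
Step 5: DAAA  (unchanged — fixed point at step 4)


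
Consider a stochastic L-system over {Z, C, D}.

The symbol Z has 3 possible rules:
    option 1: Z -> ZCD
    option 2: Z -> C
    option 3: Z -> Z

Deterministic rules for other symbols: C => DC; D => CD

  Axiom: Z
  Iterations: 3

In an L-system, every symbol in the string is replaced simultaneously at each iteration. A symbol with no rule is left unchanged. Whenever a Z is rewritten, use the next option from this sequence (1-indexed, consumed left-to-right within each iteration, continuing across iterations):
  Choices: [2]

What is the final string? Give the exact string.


Answer: CDDC

Derivation:
Step 0: Z
Step 1: C  (used choices [2])
Step 2: DC  (used choices [])
Step 3: CDDC  (used choices [])


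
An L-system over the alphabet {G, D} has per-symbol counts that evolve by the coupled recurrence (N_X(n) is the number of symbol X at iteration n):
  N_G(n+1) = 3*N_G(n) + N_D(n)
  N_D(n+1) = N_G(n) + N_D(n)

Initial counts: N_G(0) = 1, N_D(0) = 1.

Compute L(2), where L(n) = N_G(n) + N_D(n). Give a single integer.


Step 0: N_G=1, N_D=1, L=2
Step 1: N_G=4, N_D=2, L=6
Step 2: N_G=14, N_D=6, L=20

Answer: 20


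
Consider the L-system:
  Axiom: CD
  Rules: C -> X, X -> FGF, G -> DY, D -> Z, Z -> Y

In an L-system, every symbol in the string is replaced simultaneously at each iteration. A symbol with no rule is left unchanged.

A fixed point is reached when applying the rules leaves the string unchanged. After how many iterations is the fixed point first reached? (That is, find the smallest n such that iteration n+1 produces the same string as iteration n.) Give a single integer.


Step 0: CD
Step 1: XZ
Step 2: FGFY
Step 3: FDYFY
Step 4: FZYFY
Step 5: FYYFY
Step 6: FYYFY  (unchanged — fixed point at step 5)

Answer: 5


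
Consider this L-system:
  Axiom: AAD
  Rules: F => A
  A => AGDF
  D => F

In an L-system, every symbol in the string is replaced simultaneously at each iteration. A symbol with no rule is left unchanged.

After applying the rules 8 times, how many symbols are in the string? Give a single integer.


Step 0: length = 3
Step 1: length = 9
Step 2: length = 15
Step 3: length = 30
Step 4: length = 57
Step 5: length = 105
Step 6: length = 195
Step 7: length = 360
Step 8: length = 663

Answer: 663


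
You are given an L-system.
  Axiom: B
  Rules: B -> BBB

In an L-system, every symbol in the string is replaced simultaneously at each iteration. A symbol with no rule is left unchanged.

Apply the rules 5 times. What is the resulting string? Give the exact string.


Answer: BBBBBBBBBBBBBBBBBBBBBBBBBBBBBBBBBBBBBBBBBBBBBBBBBBBBBBBBBBBBBBBBBBBBBBBBBBBBBBBBBBBBBBBBBBBBBBBBBBBBBBBBBBBBBBBBBBBBBBBBBBBBBBBBBBBBBBBBBBBBBBBBBBBBBBBBBBBBBBBBBBBBBBBBBBBBBBBBBBBBBBBBBBBBBBBBBBBBBBBBBBBBBBBBBBBBBBBBBBBBBBBBBBBBBBBBBBBBBBBBBBB

Derivation:
Step 0: B
Step 1: BBB
Step 2: BBBBBBBBB
Step 3: BBBBBBBBBBBBBBBBBBBBBBBBBBB
Step 4: BBBBBBBBBBBBBBBBBBBBBBBBBBBBBBBBBBBBBBBBBBBBBBBBBBBBBBBBBBBBBBBBBBBBBBBBBBBBBBBBB
Step 5: BBBBBBBBBBBBBBBBBBBBBBBBBBBBBBBBBBBBBBBBBBBBBBBBBBBBBBBBBBBBBBBBBBBBBBBBBBBBBBBBBBBBBBBBBBBBBBBBBBBBBBBBBBBBBBBBBBBBBBBBBBBBBBBBBBBBBBBBBBBBBBBBBBBBBBBBBBBBBBBBBBBBBBBBBBBBBBBBBBBBBBBBBBBBBBBBBBBBBBBBBBBBBBBBBBBBBBBBBBBBBBBBBBBBBBBBBBBBBBBBBBB


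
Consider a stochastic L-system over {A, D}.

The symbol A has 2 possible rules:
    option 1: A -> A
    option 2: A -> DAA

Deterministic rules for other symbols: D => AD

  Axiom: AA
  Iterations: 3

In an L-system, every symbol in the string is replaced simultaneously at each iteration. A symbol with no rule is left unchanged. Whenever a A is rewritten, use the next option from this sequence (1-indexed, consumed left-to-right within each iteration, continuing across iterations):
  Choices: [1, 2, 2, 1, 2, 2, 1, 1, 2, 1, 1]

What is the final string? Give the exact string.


Answer: ADDAAAAADDAAADAA

Derivation:
Step 0: AA
Step 1: ADAA  (used choices [1, 2])
Step 2: DAAADADAA  (used choices [2, 1, 2])
Step 3: ADDAAAAADDAAADAA  (used choices [2, 1, 1, 2, 1, 1])


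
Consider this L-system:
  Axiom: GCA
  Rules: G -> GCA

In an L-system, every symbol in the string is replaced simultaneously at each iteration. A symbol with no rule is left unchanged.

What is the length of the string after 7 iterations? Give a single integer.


Step 0: length = 3
Step 1: length = 5
Step 2: length = 7
Step 3: length = 9
Step 4: length = 11
Step 5: length = 13
Step 6: length = 15
Step 7: length = 17

Answer: 17


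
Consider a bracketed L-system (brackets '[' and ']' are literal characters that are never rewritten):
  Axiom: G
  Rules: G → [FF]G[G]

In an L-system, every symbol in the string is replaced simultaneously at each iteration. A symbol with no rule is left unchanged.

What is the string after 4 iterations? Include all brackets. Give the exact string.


Step 0: G
Step 1: [FF]G[G]
Step 2: [FF][FF]G[G][[FF]G[G]]
Step 3: [FF][FF][FF]G[G][[FF]G[G]][[FF][FF]G[G][[FF]G[G]]]
Step 4: [FF][FF][FF][FF]G[G][[FF]G[G]][[FF][FF]G[G][[FF]G[G]]][[FF][FF][FF]G[G][[FF]G[G]][[FF][FF]G[G][[FF]G[G]]]]

Answer: [FF][FF][FF][FF]G[G][[FF]G[G]][[FF][FF]G[G][[FF]G[G]]][[FF][FF][FF]G[G][[FF]G[G]][[FF][FF]G[G][[FF]G[G]]]]


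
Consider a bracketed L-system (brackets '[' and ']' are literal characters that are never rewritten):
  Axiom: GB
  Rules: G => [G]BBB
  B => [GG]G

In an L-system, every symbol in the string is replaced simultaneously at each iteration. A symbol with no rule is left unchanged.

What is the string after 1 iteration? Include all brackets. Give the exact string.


Step 0: GB
Step 1: [G]BBB[GG]G

Answer: [G]BBB[GG]G


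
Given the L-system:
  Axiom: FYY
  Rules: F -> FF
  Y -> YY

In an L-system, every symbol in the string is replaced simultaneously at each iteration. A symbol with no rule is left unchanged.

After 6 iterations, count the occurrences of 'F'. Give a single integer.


Answer: 64

Derivation:
Step 0: FYY  (1 'F')
Step 1: FFYYYY  (2 'F')
Step 2: FFFFYYYYYYYY  (4 'F')
Step 3: FFFFFFFFYYYYYYYYYYYYYYYY  (8 'F')
Step 4: FFFFFFFFFFFFFFFFYYYYYYYYYYYYYYYYYYYYYYYYYYYYYYYY  (16 'F')
Step 5: FFFFFFFFFFFFFFFFFFFFFFFFFFFFFFFFYYYYYYYYYYYYYYYYYYYYYYYYYYYYYYYYYYYYYYYYYYYYYYYYYYYYYYYYYYYYYYYY  (32 'F')
Step 6: FFFFFFFFFFFFFFFFFFFFFFFFFFFFFFFFFFFFFFFFFFFFFFFFFFFFFFFFFFFFFFFFYYYYYYYYYYYYYYYYYYYYYYYYYYYYYYYYYYYYYYYYYYYYYYYYYYYYYYYYYYYYYYYYYYYYYYYYYYYYYYYYYYYYYYYYYYYYYYYYYYYYYYYYYYYYYYYYYYYYYYYYYYYYYYYY  (64 'F')


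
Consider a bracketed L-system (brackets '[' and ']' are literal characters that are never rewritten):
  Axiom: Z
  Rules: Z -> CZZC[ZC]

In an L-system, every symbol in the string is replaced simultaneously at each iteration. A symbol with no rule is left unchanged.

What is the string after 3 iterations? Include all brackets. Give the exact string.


Step 0: Z
Step 1: CZZC[ZC]
Step 2: CCZZC[ZC]CZZC[ZC]C[CZZC[ZC]C]
Step 3: CCCZZC[ZC]CZZC[ZC]C[CZZC[ZC]C]CCZZC[ZC]CZZC[ZC]C[CZZC[ZC]C]C[CCZZC[ZC]CZZC[ZC]C[CZZC[ZC]C]C]

Answer: CCCZZC[ZC]CZZC[ZC]C[CZZC[ZC]C]CCZZC[ZC]CZZC[ZC]C[CZZC[ZC]C]C[CCZZC[ZC]CZZC[ZC]C[CZZC[ZC]C]C]


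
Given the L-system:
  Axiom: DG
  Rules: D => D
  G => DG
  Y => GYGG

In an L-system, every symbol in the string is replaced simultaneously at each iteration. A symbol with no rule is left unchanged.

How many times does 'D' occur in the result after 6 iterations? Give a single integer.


Answer: 7

Derivation:
Step 0: DG  (1 'D')
Step 1: DDG  (2 'D')
Step 2: DDDG  (3 'D')
Step 3: DDDDG  (4 'D')
Step 4: DDDDDG  (5 'D')
Step 5: DDDDDDG  (6 'D')
Step 6: DDDDDDDG  (7 'D')


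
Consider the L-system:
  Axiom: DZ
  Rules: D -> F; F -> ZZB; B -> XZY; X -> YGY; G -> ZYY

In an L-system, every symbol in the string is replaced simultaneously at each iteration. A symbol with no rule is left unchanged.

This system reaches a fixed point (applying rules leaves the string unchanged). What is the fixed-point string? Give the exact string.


Answer: ZZYZYYYZYZ

Derivation:
Step 0: DZ
Step 1: FZ
Step 2: ZZBZ
Step 3: ZZXZYZ
Step 4: ZZYGYZYZ
Step 5: ZZYZYYYZYZ
Step 6: ZZYZYYYZYZ  (unchanged — fixed point at step 5)


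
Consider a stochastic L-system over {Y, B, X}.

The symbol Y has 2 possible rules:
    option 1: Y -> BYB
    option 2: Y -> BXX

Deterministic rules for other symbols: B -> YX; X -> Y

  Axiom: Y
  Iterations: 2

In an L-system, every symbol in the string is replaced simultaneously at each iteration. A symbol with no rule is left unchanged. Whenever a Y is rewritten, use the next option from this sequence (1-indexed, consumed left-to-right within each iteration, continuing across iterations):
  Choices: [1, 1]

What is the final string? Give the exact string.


Answer: YXBYBYX

Derivation:
Step 0: Y
Step 1: BYB  (used choices [1])
Step 2: YXBYBYX  (used choices [1])
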